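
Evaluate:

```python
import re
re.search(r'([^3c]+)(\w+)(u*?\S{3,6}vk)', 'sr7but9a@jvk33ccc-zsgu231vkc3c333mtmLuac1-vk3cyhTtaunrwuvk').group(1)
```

'sr7but'

Pattern: one or more of any character except [3c] (captured); then one or more of a word character (captured); then zero or more of the literal 'u' (lazy), then 3 to 6 of a non-whitespace character, then the literal 'vk' (captured).
`search` walks the string left to right and returns the first match it finds.
The match spans [0:12] → 'sr7but9a@jvk'.
Captured: group 1 = 'sr7but', group 2 = '9', group 3 = 'a@jvk'.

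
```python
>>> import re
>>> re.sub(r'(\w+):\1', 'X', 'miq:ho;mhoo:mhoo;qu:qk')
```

After group 1 captures some text, `\1` only succeeds where that same text appears again.
Matches: at [7:16] → 'mhoo:mhoo'.
`sub` substitutes 'X' at each match site.

'miq:ho;X;qu:qk'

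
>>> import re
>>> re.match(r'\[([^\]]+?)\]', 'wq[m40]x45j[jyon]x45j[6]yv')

None

`re.match` won't scan ahead — the pattern has to work from the very first character.
Here the pattern fails at index 0, so the call returns None.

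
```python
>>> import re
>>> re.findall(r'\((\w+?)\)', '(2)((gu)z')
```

['2', 'gu']

Matches: at [0:3] match '(2)', group 1 = '2'; at [4:8] match '(gu)', group 1 = 'gu'.
Because there's exactly one group, `findall` drops the full match and keeps group 1 from each hit.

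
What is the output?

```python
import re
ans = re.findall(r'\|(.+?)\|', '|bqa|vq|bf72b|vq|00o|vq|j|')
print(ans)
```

The `?` after the quantifier makes it lazy — it takes as little as possible before letting the rest of the pattern try.
One capturing group, so `findall` returns just the captured substring from each match — 4 in all.

['bqa', 'bf72b', '00o', 'j']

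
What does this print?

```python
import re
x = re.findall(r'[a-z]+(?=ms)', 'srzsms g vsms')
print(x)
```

The positive lookaround only admits positions where the adjacent text matches; those characters stay outside the span.
With no groups in the pattern, `findall` gives back each whole match — 2 here.

['srzs', 'vs']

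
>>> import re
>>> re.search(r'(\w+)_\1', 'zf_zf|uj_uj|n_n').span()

(0, 5)

After group 1 captures some text, `\1` only succeeds where that same text appears again.
The match spans [0:5] → 'zf_zf'.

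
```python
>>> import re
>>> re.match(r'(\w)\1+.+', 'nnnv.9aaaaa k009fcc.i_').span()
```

`\1` is not a pattern — it's the concrete string captured by group 1, re-applied verbatim.
`match` is anchored at position 0; if the pattern doesn't fit there, it returns None.
The match spans [0:22] → 'nnnv.9aaaaa k009fcc.i_'.
Captured: group 1 = 'n'.

(0, 22)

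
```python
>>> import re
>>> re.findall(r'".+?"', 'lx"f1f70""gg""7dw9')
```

['"f1f70"', '"gg"']

Matches: at [2:9] → '"f1f70"'; at [9:13] → '"gg"'.
Since nothing is captured, `findall` lists the 2 matched substrings directly.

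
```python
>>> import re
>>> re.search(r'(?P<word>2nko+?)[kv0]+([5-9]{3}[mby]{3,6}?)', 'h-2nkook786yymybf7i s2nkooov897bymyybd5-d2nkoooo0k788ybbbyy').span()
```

(2, 14)

The pattern matches the literal '2nk', then one or more of the literal 'o' (lazy) (captured as 'word'); then one or more of one of [kv0]; then exactly 3 of a character in [5-9], then 3 to 6 of one of [mby] (lazy) (captured).
The match spans [2:14] → '2nkook786yym'.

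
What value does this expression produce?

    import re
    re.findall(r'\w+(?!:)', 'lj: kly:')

Because the assertion is negative and zero-width, positions next to the forbidden text are skipped.
Scanning left to right: at [0:1] → 'l'; at [4:6] → 'kl'.
With no groups in the pattern, `findall` gives back each whole match — 2 here.

['l', 'kl']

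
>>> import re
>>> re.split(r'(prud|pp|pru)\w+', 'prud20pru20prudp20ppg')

['', 'prud', '']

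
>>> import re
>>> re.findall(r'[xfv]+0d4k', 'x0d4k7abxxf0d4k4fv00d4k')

Pattern: one or more of one of [xfv]; then a literal '0', then the literal 'd4k'.
Walking the string: at [0:5] → 'x0d4k'; at [8:15] → 'xxf0d4k'.
With no groups in the pattern, `findall` gives back each whole match — 2 here.

['x0d4k', 'xxf0d4k']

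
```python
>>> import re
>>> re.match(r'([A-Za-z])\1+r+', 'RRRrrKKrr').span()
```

`\1` has to match the exact text group 1 already captured.
`re.match` won't scan ahead — the pattern has to work from the very first character.
The match spans [0:5] → 'RRRrr'.
Captured: group 1 = 'R'.

(0, 5)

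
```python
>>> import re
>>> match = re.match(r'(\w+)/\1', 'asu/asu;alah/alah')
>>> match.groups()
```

('asu',)

The backreference `\1` re-matches whatever the first group consumed, character for character.
`re.match` only tries the pattern at the start of the string.
The match spans [0:7] → 'asu/asu'.
Captured: group 1 = 'asu'.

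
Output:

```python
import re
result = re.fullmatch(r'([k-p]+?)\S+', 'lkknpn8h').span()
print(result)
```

(0, 8)

`fullmatch` succeeds only if the pattern covers the string from start to end.
The match spans [0:8] → 'lkknpn8h'.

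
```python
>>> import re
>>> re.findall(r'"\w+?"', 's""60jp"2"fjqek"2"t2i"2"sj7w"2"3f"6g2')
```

['"60jp"', '"fjqek"', '"t2i"', '"sj7w"', '"3f"']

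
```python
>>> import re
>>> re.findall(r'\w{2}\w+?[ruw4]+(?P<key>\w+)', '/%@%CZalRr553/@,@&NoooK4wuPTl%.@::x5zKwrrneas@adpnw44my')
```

['553', 'PTl', 'neas', 'my']

This matches exactly 2 of a word character, then one or more of a word character (lazy), then one or more of one of [ruw4]; then one or more of a word character (captured as 'key').
Matches: at [4:13] match 'CZalRr553', group 1 = '553'; at [18:29] match 'NoooK4wuPTl', group 1 = 'PTl'; at [34:45] match 'x5zKwrrneas', group 1 = 'neas'; at [46:55] match 'adpnw44my', group 1 = 'my'.
With a single group, `findall` returns only what that group captured — 4 items.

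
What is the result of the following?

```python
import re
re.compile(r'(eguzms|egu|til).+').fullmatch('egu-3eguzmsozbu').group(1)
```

The match spans [0:15] → 'egu-3eguzmsozbu'.
Captured: group 1 = 'egu'.

'egu'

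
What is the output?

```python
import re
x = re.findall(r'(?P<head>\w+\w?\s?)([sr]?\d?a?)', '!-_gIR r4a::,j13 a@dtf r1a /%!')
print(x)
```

[('_gIR ', 'r4a'), ('j13 ', 'a'), ('dtf ', 'r1a')]

2 groups means each result is a tuple of 2 captured strings — 3 here.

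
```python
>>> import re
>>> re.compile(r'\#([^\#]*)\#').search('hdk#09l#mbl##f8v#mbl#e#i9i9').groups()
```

The match spans [3:8] → '#09l#'.
Captured: group 1 = '09l'.

('09l',)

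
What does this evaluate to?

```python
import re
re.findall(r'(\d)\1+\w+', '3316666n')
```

['3']

A backreference is literal: `\1` must see the identical characters the first group matched.
Matches: at [0:8] match '3316666n', group 1 = '3'.
`findall` collects group 1 from the one match (1 total).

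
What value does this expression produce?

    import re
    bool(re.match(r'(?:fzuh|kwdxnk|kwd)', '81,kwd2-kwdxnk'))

False

`re.match` only tries the pattern at the start of the string.
Here the pattern fails at index 0, so the call returns None, and `bool(None)` is False.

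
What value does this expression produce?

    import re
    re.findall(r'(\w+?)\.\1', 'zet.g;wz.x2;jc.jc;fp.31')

['jc']

The backreference `\1` re-matches whatever the first group consumed, character for character.
`findall` collects group 1 from the one match (1 total).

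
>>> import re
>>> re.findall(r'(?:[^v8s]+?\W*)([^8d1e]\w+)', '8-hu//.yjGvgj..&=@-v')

['hu', 'yjGvgj', '-v']

A `+?`/`*?`/`{m,n}?` starts at its minimum and grows only as far as needed for what follows to match.
Because there's exactly one group, `findall` drops the full match and keeps group 1 from each hit.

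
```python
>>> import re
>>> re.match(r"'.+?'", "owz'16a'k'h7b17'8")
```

None

With `match`, the pattern is implicitly anchored at the beginning.
Here position 0 doesn't satisfy it, so the call returns None.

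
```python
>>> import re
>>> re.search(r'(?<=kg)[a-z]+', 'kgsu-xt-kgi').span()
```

The lookaround is zero-width — it requires the adjacent text to match without consuming it, so the asserted text isn't part of the match.
`search` walks the string left to right and returns the first match it finds.
The match spans [2:4] → 'su'.

(2, 4)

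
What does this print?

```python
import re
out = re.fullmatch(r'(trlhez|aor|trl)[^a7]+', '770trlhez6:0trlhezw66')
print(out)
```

For `fullmatch`, every character of the input must be accounted for by the pattern.
Here there's no way to consume every character, so the call returns None.

None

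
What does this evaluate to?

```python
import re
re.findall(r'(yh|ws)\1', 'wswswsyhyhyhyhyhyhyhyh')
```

['ws', 'yh', 'yh', 'yh', 'yh']

The backreference `\1` re-matches whatever the first group consumed, character for character.
Matches: at [0:4] match 'wsws', group 1 = 'ws'; at [6:10] match 'yhyh', group 1 = 'yh'; at [10:14] match 'yhyh', group 1 = 'yh'; at [14:18] match 'yhyh', group 1 = 'yh'; at [18:22] match 'yhyh', group 1 = 'yh'.
One capturing group, so `findall` returns just the captured substring from each match — 5 in all.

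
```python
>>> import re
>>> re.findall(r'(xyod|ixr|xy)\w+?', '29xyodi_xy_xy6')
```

['xyod', 'xy', 'xy']

`|` is ordered: at each position the engine commits to the first alternative that works.
Scanning left to right: at [2:7] match 'xyodi', group 1 = 'xyod'; at [8:11] match 'xy_', group 1 = 'xy'; at [11:14] match 'xy6', group 1 = 'xy'.
With a single group, `findall` returns only what that group captured — 3 items.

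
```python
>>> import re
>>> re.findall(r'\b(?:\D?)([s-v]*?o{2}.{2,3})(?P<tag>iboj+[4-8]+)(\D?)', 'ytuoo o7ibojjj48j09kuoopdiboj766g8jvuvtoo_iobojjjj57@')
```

[('tuoo o7', 'ibojjj48', 'j')]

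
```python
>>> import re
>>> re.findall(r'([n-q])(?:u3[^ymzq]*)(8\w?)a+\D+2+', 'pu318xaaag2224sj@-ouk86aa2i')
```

[('p', '86')]

This matches a character in [n-q] (captured); then the literal 'u3', then zero or more of any character except [ymzq] (non-capturing group); then the literal '8', then optionally a word character (captured); then one or more of the literal 'a', then one or more of a non-digit, then one or more of the literal '2'.
Walking the string: at [0:26] match 'pu318xaaag2224sj@-ouk86aa2', groups = ('p', '86').
Multiple groups make `findall` return tuples — one 2-tuple for the one match.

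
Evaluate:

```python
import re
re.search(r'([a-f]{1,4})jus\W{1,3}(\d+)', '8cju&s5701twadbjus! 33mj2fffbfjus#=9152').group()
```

The pattern matches 1 to 4 of a character in [a-f] (captured); then the literal 'jus', then 1 to 3 of a non-word character; then one or more of a digit (captured).
Unlike `match`, `search` isn't anchored — it looks for the pattern anywhere in the string.
The match spans [12:22] → 'adbjus! 33'.
Captured: group 1 = 'adb', group 2 = '33'.

'adbjus! 33'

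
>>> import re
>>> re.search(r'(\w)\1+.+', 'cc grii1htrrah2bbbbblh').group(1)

'c'

The match spans [0:22] → 'cc grii1htrrah2bbbbblh'.
Captured: group 1 = 'c'.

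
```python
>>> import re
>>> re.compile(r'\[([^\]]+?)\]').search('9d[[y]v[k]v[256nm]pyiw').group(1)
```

'[y'

The match spans [2:6] → '[[y]'.
Captured: group 1 = '[y'.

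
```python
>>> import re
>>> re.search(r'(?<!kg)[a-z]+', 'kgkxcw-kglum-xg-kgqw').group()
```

The negative lookaround is zero-width — it rules out positions where the adjacent text would match, without consuming anything.
Unlike `match`, `search` isn't anchored — it looks for the pattern anywhere in the string.
The match spans [0:6] → 'kgkxcw'.

'kgkxcw'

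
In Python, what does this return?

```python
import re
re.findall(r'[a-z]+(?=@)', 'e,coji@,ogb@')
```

The positive lookaround only admits positions where the adjacent text matches; those characters stay outside the span.
Matches: at [2:6] → 'coji'; at [8:11] → 'ogb'.
No capturing groups, so `findall` returns the 2 full match strings.

['coji', 'ogb']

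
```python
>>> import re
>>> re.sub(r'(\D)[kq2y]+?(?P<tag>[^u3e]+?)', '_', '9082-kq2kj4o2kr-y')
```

'9082_2kj4_r-y'

This matches a non-digit (captured); then one or more of one of [kq2y] (lazy); then one or more of any character except [u3e] (lazy) (captured as 'tag').
Matches: at [4:7] → '-kq'; at [11:14] → 'o2k'.
Each match is replaced by '_'.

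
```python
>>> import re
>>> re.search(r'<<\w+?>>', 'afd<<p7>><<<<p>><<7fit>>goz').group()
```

'<<p7>>'

Unlike `match`, `search` isn't anchored — it looks for the pattern anywhere in the string.
The match spans [3:9] → '<<p7>>'.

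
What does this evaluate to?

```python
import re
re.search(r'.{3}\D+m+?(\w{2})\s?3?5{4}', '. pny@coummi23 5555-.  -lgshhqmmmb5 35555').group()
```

'555-.  -lgshhqmmmb5 35555'

The pattern matches exactly 3 of any character, then one or more of a non-digit, then one or more of a literal 'm' (lazy); then exactly 2 of a word character (captured); then optionally whitespace, then optionally the literal '3', then exactly 4 of the literal '5'.
`search` walks the string left to right and returns the first match it finds.
The match spans [16:41] → '555-.  -lgshhqmmmb5 35555'.
Captured: group 1 = 'b5'.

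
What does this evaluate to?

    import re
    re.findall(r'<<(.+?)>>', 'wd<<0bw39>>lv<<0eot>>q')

['0bw39', '0eot']

The `?` after the quantifier makes it lazy — it takes as little as possible before letting the rest of the pattern try.
One capturing group, so `findall` returns just the captured substring from each match — 2 in all.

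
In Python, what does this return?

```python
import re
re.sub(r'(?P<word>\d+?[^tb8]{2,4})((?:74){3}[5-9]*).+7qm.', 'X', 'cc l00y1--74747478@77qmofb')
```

Pattern: one or more of a digit (lazy), then 2 to 4 of any character except [tb8] (captured as 'word'); then the literal '74' repeated 3 times, then zero or more of a character in [5-9] (captured); then one or more of any character, then the literal '7qm', then any character.
Matches: at [4:24] → '00y1--74747478@77qmo'.
`sub` substitutes 'X' at each match site.

'cc lXfb'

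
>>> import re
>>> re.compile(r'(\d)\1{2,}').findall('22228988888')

After group 1 captures some text, `\1` only succeeds where that same text appears again.
`findall` collects group 1 from each match (2 total).

['2', '8']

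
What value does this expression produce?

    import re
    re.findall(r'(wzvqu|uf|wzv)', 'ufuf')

['uf', 'uf']

One capturing group, so `findall` returns just the captured substring from each match — 2 in all.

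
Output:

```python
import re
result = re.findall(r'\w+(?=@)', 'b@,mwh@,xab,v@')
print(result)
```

['b', 'mwh', 'v']

The positive lookaround only admits positions where the adjacent text matches; those characters stay outside the span.
No capturing groups, so `findall` returns the 3 full match strings.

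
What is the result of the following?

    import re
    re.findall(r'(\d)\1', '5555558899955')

['5', '5', '5', '8', '9', '5']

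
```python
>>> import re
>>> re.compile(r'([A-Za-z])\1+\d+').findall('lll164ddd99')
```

['l', 'd']

A backreference is literal: `\1` must see the identical characters the first group matched.
Scanning left to right: at [0:6] match 'lll164', group 1 = 'l'; at [6:11] match 'ddd99', group 1 = 'd'.
With a single group, `findall` returns only what that group captured — 2 items.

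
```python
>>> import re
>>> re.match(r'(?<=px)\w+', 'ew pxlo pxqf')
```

None

The lookaround is zero-width — it requires the adjacent text to match without consuming it, so the asserted text isn't part of the match.
`re.match` won't scan ahead — the pattern has to work from the very first character.
Here the pattern fails at index 0, so the call returns None.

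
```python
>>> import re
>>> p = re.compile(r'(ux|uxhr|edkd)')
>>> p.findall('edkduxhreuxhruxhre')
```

['edkd', 'ux', 'ux', 'ux']

Alternation isn't longest-match — the leftmost alternative that fits at this position is chosen.
One capturing group, so `findall` returns just the captured substring from each match — 4 in all.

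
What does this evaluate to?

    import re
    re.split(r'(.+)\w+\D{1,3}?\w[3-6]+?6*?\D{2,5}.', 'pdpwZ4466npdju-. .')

['', 'pdp', '. .']

Pattern: one or more of any character (captured); then one or more of a word character; then 1 to 3 of a non-digit (lazy); then a word character, then one or more of a character in [3-6] (lazy); then zero or more of the literal '6' (lazy), then 2 to 5 of a non-digit, then any character.
Because the pattern has a capturing group, `split` also inserts each captured text between the pieces.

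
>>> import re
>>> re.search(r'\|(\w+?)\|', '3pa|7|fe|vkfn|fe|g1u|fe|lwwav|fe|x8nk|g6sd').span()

(3, 6)

The match spans [3:6] → '|7|'.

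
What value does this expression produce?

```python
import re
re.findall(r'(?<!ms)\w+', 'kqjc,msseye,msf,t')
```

['kqjc', 'msseye', 'msf', 't']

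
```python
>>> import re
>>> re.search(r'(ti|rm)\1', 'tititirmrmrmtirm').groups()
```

`\1` has to match the exact text group 1 already captured.
`re.search` scans for the first position where the pattern succeeds.
The match spans [0:4] → 'titi'.
Captured: group 1 = 'ti'.

('ti',)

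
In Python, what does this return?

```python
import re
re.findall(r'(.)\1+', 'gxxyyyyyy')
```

['x', 'y']

A backreference is literal: `\1` must see the identical characters the first group matched.
Scanning left to right: at [1:3] match 'xx', group 1 = 'x'; at [3:9] match 'yyyyyy', group 1 = 'y'.
Because there's exactly one group, `findall` drops the full match and keeps group 1 from each hit.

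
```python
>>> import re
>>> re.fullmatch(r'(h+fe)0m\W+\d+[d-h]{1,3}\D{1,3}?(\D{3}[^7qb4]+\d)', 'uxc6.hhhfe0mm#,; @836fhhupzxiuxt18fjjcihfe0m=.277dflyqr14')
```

None

Pattern: one or more of a literal 'h', then the literal 'fe' (captured); then the literal '0m', then one or more of a non-word character, then one or more of a digit; then 1 to 3 of a character in [d-h], then 1 to 3 of a non-digit (lazy); then exactly 3 of a non-digit, then one or more of any character except [7qb4], then a digit (captured).
`re.fullmatch` is like wrapping the pattern in `^…$` (in single-line mode).
Here the pattern can't cover the whole string, so the call returns None.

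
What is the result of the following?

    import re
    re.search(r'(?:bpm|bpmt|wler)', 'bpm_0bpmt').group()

The match spans [0:3] → 'bpm'.

'bpm'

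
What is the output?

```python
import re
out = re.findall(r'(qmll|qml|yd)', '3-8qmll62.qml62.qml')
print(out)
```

['qmll', 'qml', 'qml']

Alternation isn't longest-match — the leftmost alternative that fits at this position is chosen.
One capturing group, so `findall` returns just the captured substring from each match — 3 in all.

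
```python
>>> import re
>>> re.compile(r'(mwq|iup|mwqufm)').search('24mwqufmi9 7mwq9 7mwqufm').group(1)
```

Alternation tries branches left to right and keeps the first one that lets the overall match succeed at that position.
Unlike `match`, `search` isn't anchored — it looks for the pattern anywhere in the string.
The match spans [2:5] → 'mwq'.
Captured: group 1 = 'mwq'.

'mwq'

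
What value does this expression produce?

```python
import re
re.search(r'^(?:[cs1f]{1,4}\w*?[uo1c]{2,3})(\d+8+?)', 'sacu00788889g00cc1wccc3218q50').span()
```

Because the quantifier is non-greedy, it stops expanding at the earliest point where the rest of the pattern can succeed.
The match spans [0:11] → 'sacu0078888'.

(0, 11)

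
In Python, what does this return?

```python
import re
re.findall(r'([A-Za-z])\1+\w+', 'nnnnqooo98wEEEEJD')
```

`\1` has to match the exact text group 1 already captured.
`findall` collects group 1 from the one match (1 total).

['n']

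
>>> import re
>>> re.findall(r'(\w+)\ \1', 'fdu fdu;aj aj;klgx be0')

`\1` is not a pattern — it's the concrete string captured by group 1, re-applied verbatim.
Matches: at [0:7] match 'fdu fdu', group 1 = 'fdu'; at [8:13] match 'aj aj', group 1 = 'aj'.
Because there's exactly one group, `findall` drops the full match and keeps group 1 from each hit.

['fdu', 'aj']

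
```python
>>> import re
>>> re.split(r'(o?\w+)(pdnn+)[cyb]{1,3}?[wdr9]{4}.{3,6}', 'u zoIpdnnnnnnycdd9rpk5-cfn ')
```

This matches optionally the literal 'o', then one or more of a word character (captured); then the literal 'pdn', then one or more of the literal 'n' (captured); then 1 to 3 of one of [cyb] (lazy), then exactly 4 of one of [wdr9], then 3 to 6 of any character.
`re.split` interleaves the captured-group text with the surrounding fragments.

['u ', 'zoI', 'pdnnnnnn', 'n ']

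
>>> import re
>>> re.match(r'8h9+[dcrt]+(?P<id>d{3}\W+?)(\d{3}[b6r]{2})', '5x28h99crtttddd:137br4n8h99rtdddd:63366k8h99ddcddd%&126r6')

None

`re.match` won't scan ahead — the pattern has to work from the very first character.
Here position 0 doesn't satisfy it, so the call returns None.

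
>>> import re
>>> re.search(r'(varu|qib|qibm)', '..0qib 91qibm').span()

(3, 6)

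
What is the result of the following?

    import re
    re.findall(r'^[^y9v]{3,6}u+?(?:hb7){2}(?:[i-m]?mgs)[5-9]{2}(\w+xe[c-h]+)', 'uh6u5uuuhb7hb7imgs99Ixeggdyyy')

Pattern: anchored at the start of the string; then 3 to 6 of any character except [y9v], then one or more of a literal 'u' (lazy), then the literal 'hb7' repeated 2 times; then optionally a character in [i-m], then the literal 'mgs' (non-capturing group); then exactly 2 of a character in [5-9]; then one or more of a word character, then the literal 'xe', then one or more of a character in [c-h] (captured).
One capturing group, so `findall` returns just the captured substring from the one match — 1 in all.

['Ixeggd']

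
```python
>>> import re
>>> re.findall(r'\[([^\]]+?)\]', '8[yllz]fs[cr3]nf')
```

['yllz', 'cr3']

Walking the string: at [1:7] match '[yllz]', group 1 = 'yllz'; at [9:14] match '[cr3]', group 1 = 'cr3'.
With a single group, `findall` returns only what that group captured — 2 items.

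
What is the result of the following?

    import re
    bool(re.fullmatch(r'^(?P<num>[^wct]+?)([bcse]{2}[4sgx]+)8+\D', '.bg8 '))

False

The pattern matches anchored at the start of the string; then one or more of any character except [wct] (lazy) (captured as 'num'); then exactly 2 of one of [bcse], then one or more of one of [4sgx] (captured); then one or more of the literal '8', then a non-digit.
`re.fullmatch` requires the pattern to consume the entire string.
Here there's no way to consume every character, so the call returns None, and `bool(None)` is False.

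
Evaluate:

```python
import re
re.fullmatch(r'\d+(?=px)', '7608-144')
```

None

For `fullmatch`, every character of the input must be accounted for by the pattern.
Here the pattern can't cover the whole string, so the call returns None.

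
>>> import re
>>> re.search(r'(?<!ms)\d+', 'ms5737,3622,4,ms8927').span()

(3, 6)

The negative lookaround is zero-width — it rules out positions where the adjacent text would match, without consuming anything.
`re.search` scans for the first position where the pattern succeeds.
The match spans [3:6] → '737'.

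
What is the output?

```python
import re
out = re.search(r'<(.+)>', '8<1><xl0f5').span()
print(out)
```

(1, 4)

The match spans [1:4] → '<1>'.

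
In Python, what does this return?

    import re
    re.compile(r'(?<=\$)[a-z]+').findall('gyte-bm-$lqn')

['lqn']

Because the assertion is zero-width, the text it checks is not consumed and won't appear in the result.
`findall` yields the raw match text (1 of them) because the pattern has no groups.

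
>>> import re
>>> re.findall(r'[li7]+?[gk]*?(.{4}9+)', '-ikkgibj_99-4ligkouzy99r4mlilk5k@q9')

This matches one or more of one of [li7] (lazy), then zero or more of one of [gk] (lazy); then exactly 4 of any character, then one or more of a literal '9' (captured).
One capturing group, so `findall` returns just the captured substring from each match — 3 in all.

['ibj_99', 'ouzy99', '5k@q9']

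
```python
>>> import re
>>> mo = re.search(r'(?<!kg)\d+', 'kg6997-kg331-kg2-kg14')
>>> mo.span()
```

(3, 6)

`(?!…)`/`(?<!…)` only lets a position through if the neighbouring text does NOT match; no characters are consumed.
The match spans [3:6] → '997'.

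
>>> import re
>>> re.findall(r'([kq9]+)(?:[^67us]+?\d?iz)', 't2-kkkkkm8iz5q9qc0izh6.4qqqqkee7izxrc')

['kkkkk', 'q9q', 'qqqqk']

The pattern matches one or more of one of [kq9] (captured); then one or more of any character except [67us] (lazy), then optionally a digit, then the literal 'iz' (non-capturing group).
Walking the string: at [3:12] match 'kkkkkm8iz', group 1 = 'kkkkk'; at [13:20] match 'q9qc0iz', group 1 = 'q9q'; at [24:34] match 'qqqqkee7iz', group 1 = 'qqqqk'.
`findall` collects group 1 from each match (3 total).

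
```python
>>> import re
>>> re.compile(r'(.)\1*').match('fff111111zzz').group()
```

'fff'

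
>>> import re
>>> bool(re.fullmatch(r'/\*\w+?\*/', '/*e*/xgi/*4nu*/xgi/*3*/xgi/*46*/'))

`re.fullmatch` requires the pattern to consume the entire string.
Here the pattern can't cover the whole string, so the call returns None, and `bool(None)` is False.

False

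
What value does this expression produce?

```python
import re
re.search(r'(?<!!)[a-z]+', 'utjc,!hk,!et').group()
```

A negative assertion filters positions out without eating any characters.
`search` walks the string left to right and returns the first match it finds.
The match spans [0:4] → 'utjc'.

'utjc'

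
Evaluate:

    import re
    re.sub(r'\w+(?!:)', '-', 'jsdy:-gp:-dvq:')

`(?!…)`/`(?<!…)` only lets a position through if the neighbouring text does NOT match; no characters are consumed.
Matches: at [0:3] → 'jsd'; at [6:7] → 'g'; at [10:12] → 'dv'.
Each match is replaced by '-'.

'-y:--p:--q:'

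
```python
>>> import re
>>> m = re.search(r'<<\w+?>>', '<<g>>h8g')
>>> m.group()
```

'<<g>>'

`re.search` scans for the first position where the pattern succeeds.
The match spans [0:5] → '<<g>>'.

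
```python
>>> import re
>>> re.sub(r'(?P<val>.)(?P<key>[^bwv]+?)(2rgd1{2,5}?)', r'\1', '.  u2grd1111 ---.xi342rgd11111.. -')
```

'.111.. -'

A `+?`/`*?`/`{m,n}?` starts at its minimum and grows only as far as needed for what follows to match.
The replacement refers to a captured group, so each match is rewritten using its own captured text.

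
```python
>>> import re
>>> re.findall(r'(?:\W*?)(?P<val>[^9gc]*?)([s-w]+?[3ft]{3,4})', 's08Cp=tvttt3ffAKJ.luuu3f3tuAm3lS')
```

The `?` after the quantifier makes it lazy — it takes as little as possible before letting the rest of the pattern try.
`findall` packs the 2 group values into a tuple for every match.

[('s08Cp=', 'tvttt3'), ('ffAKJ.l', 'uuu3f3t')]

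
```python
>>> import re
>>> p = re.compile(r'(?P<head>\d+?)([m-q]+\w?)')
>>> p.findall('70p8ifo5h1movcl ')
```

[('70', 'p8'), ('1', 'mov')]

Pattern: one or more of a digit (lazy) (captured as 'head'); then one or more of a character in [m-q], then optionally a word character (captured).
Scanning left to right: at [0:4] match '70p8', groups = ('70', 'p8'); at [9:13] match '1mov', groups = ('1', 'mov').
2 groups means each result is a tuple of 2 captured strings — 2 here.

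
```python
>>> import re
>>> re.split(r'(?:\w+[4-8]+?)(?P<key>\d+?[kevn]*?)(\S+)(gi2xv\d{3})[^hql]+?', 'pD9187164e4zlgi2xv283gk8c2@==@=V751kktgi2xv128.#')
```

The `?` after the quantifier makes it lazy — it takes as little as possible before letting the rest of the pattern try.
`re.split` interleaves the captured-group text with the surrounding fragments.

['', '3', 'gk8c2@==@=V751kkt', 'gi2xv128', '#']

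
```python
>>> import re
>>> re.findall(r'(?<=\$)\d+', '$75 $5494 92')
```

Because the assertion is zero-width, the text it checks is not consumed and won't appear in the result.
With no groups in the pattern, `findall` gives back each whole match — 2 here.

['75', '5494']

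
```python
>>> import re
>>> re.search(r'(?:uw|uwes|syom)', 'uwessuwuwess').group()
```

'uw'

Alternation tries branches left to right and keeps the first one that lets the overall match succeed at that position.
`re.search` tries every starting position until one works.
The match spans [0:2] → 'uw'.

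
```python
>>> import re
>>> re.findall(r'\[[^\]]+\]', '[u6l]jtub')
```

['[u6l]']

Scanning left to right: at [0:5] → '[u6l]'.
Since nothing is captured, `findall` lists the 1 matched substring directly.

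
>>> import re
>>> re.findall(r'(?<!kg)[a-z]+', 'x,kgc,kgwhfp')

['x', 'kgc', 'kgwhfp']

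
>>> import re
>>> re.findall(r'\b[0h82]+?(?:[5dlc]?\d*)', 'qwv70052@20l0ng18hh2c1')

['20']

Since nothing is captured, `findall` lists the 1 matched substring directly.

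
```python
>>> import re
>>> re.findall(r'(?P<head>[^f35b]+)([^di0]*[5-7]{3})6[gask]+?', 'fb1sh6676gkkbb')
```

[('1sh', '667')]

The pattern matches one or more of any character except [f35b] (captured as 'head'); then zero or more of any character except [di0], then exactly 3 of a character in [5-7] (captured); then the literal '6', then one or more of one of [gask] (lazy).
Walking the string: at [2:10] match '1sh6676g', groups = ('1sh', '667').
2 groups means the one result is a tuple of 2 captured strings — 1 here.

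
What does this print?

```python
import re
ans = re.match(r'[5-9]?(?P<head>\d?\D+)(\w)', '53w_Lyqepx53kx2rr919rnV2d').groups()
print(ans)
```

The match spans [0:11] → '53w_Lyqepx5'.
Captured: group 1 = '3w_Lyqepx', group 2 = '5'.

('3w_Lyqepx', '5')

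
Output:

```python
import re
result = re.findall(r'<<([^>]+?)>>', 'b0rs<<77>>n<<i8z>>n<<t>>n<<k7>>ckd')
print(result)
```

['77', 'i8z', 't', 'k7']

One capturing group, so `findall` returns just the captured substring from each match — 4 in all.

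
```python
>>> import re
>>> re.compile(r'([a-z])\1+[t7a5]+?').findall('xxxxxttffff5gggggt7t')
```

The backreference `\1` re-matches whatever the first group consumed, character for character.
With a single group, `findall` returns only what that group captured — 3 items.

['x', 'f', 'g']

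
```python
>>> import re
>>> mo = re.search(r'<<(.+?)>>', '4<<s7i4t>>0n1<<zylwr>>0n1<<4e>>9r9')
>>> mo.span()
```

(1, 10)

`search` walks the string left to right and returns the first match it finds.
The match spans [1:10] → '<<s7i4t>>'.
Captured: group 1 = 's7i4t'.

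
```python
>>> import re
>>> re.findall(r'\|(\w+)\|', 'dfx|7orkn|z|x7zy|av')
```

['7orkn', 'x7zy']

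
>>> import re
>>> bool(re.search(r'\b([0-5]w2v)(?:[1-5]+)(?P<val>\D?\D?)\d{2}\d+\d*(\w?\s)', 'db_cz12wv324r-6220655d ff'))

False

Here the pattern never matches, so the call returns None, and `bool(None)` is False.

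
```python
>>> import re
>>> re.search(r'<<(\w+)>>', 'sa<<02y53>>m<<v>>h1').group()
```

`re.search` tries every starting position until one works.
The match spans [2:11] → '<<02y53>>'.
Captured: group 1 = '02y53'.

'<<02y53>>'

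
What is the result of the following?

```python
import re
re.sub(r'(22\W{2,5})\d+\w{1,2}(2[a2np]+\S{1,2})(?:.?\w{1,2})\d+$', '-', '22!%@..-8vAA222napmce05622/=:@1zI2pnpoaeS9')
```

This matches the literal '22', then 2 to 5 of a non-word character (captured); then one or more of a digit, then 1 to 2 of a word character; then the literal '2', then one or more of one of [a2np], then 1 to 2 of a non-whitespace character (captured); then optionally any character, then 1 to 2 of a word character (non-capturing group); then one or more of a digit; then anchored at the end.
Matches: at [24:42] → '22/=:@1zI2pnpoaeS9'.
Each match is replaced by '-'.

'22!%@..-8vAA222napmce056-'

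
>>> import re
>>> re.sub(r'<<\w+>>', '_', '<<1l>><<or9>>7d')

Matches: at [0:6] → '<<1l>>'; at [6:13] → '<<or9>>'.
Each match is replaced by '_'.

'__7d'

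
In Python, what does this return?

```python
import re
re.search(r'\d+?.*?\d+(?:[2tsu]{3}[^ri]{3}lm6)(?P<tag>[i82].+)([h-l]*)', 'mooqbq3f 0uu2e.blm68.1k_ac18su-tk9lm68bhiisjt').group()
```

This matches one or more of a digit (lazy), then zero or more of any character (lazy); then one or more of a digit; then exactly 3 of one of [2tsu], then exactly 3 of any character except [ri], then the literal 'lm6' (non-capturing group); then one of [i82], then one or more of any character (captured as 'tag'); then zero or more of a character in [h-l] (captured).
The match spans [6:45] → '3f 0uu2e.blm68.1k_ac18su-tk9lm68bhiisjt'.

'3f 0uu2e.blm68.1k_ac18su-tk9lm68bhiisjt'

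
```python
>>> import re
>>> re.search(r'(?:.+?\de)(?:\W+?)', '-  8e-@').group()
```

With the lazy modifier that quantifier settles for the fewest repetitions that let the rest of the pattern succeed (the atoms after it are unaffected and can still be greedy).
The match spans [0:6] → '-  8e-'.

'-  8e-'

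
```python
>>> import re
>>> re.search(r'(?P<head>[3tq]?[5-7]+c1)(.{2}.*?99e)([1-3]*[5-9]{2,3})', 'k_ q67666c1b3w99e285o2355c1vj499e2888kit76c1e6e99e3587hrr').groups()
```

The pattern matches optionally one of [3tq], then one or more of a character in [5-7], then the literal 'c1' (captured as 'head'); then exactly 2 of any character, then zero or more of any character (lazy), then the literal '99e' (captured); then zero or more of a character in [1-3], then 2 to 3 of a character in [5-9] (captured).
Because the quantifier is non-greedy, it stops expanding at the earliest point where the rest of the pattern can succeed.
`search` walks the string left to right and returns the first match it finds.
The match spans [3:20] → 'q67666c1b3w99e285'.
Captured: group 1 = 'q67666c1', group 2 = 'b3w99e', group 3 = '285'.

('q67666c1', 'b3w99e', '285')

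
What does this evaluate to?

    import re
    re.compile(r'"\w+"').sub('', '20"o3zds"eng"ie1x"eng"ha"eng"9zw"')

Every occurrence is swapped for ''.

'20engengeng'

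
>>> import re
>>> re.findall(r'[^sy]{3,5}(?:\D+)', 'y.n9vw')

['.n9vw']

This matches 3 to 5 of any character except [sy]; then one or more of a non-digit (non-capturing group).
Matches: at [1:6] → '.n9vw'.
`findall` yields the raw match text (1 of them) because the pattern has no groups.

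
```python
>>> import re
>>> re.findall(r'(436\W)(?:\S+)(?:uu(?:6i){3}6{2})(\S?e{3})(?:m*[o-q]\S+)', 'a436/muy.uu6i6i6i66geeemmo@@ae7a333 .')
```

[('436/', 'geee')]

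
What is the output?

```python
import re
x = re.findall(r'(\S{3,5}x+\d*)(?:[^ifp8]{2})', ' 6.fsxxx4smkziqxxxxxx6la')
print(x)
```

Pattern: 3 to 5 of a non-whitespace character, then one or more of a literal 'x', then zero or more of a digit (captured); then exactly 2 of any character except [ifp8] (non-capturing group).
Matches: at [1:11] match '6.fsxxx4sm', group 1 = '6.fsxxx4'; at [11:24] match 'kziqxxxxxx6la', group 1 = 'kziqxxxxxx6'.
Because there's exactly one group, `findall` drops the full match and keeps group 1 from each hit.

['6.fsxxx4', 'kziqxxxxxx6']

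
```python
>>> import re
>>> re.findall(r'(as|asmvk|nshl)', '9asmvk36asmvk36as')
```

['as', 'as', 'as']

The regex engine tests alternatives in the order written; an earlier branch that matches wins even if a later one would match more.
With a single group, `findall` returns only what that group captured — 3 items.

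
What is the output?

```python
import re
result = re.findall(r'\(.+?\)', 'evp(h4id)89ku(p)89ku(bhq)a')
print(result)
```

['(h4id)', '(p)', '(bhq)']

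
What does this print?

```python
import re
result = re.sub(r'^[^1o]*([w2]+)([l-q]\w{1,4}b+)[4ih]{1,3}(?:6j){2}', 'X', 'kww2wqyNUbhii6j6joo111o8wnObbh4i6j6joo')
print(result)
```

Xoo111o8wnObbh4i6j6joo

`sub` substitutes 'X' at each match site.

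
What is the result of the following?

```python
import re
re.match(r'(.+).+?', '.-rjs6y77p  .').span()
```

(0, 13)

With `match`, the pattern is implicitly anchored at the beginning.
The match spans [0:13] → '.-rjs6y77p  .'.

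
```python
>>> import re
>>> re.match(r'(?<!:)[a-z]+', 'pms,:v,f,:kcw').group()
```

'pms'

The negative lookahead/lookbehind blocks any match where the forbidden context is present.
`match` is anchored at position 0; if the pattern doesn't fit there, it returns None.
The match spans [0:3] → 'pms'.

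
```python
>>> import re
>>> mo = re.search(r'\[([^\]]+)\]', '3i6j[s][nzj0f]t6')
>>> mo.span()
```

(4, 7)

Unlike `match`, `search` isn't anchored — it looks for the pattern anywhere in the string.
The match spans [4:7] → '[s]'.
Captured: group 1 = 's'.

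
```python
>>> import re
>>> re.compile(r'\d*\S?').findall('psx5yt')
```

This matches zero or more of a digit; then optionally a non-whitespace character.
Scanning left to right: at [0:1] → 'p'; at [1:2] → 's'; at [2:3] → 'x'; at [3:5] → '5y'; at [5:6] → 't'; ….
Since nothing is captured, `findall` lists the 6 matched substrings directly.

['p', 's', 'x', '5y', 't', '']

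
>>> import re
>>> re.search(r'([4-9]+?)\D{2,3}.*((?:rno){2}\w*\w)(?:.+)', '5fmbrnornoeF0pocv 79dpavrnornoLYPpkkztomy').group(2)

'rnornoLYPpkkztom'

This matches one or more of a character in [4-9] (lazy) (captured); then 2 to 3 of a non-digit, then zero or more of any character; then the literal 'rno' repeated 2 times, then zero or more of a word character, then a word character (captured); then one or more of any character (non-capturing group).
`re.search` scans for the first position where the pattern succeeds.
The match spans [0:41] → '5fmbrnornoeF0pocv 79dpavrnornoLYPpkkztomy'.
Captured: group 1 = '5', group 2 = 'rnornoLYPpkkztom'.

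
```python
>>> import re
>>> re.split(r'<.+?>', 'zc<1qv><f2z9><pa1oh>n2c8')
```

['zc', '', '', 'n2c8']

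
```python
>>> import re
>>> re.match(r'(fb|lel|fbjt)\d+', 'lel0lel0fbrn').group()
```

'lel0'

With `match`, the pattern is implicitly anchored at the beginning.
The match spans [0:4] → 'lel0'.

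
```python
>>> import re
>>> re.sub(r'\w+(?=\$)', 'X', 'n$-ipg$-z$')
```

The lookaround is zero-width — it requires the adjacent text to match without consuming it, so the asserted text isn't part of the match.
Every occurrence is swapped for 'X'.

'X$-X$-X$'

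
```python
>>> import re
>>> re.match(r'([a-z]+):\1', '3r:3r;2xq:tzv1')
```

None

`match` is anchored at position 0; if the pattern doesn't fit there, it returns None.
Here the pattern fails at index 0, so the call returns None.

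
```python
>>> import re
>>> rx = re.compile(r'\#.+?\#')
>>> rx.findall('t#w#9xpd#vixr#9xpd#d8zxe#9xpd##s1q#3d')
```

['#w#', '#vixr#', '#d8zxe#', '##s1q#']

A `+?`/`*?`/`{m,n}?` starts at its minimum and grows only as far as needed for what follows to match.
Matches: at [1:4] → '#w#'; at [8:14] → '#vixr#'; at [18:25] → '#d8zxe#'; at [29:35] → '##s1q#'.
No capturing groups, so `findall` returns the 4 full match strings.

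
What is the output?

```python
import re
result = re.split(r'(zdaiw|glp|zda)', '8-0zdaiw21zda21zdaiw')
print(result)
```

['8-0', 'zdaiw', '21', 'zda', '21', 'zdaiw', '']

`|` is ordered: at each position the engine commits to the first alternative that works.
Matches to split on: at [3:8] → 'zdaiw'; at [10:13] → 'zda'; at [15:20] → 'zdaiw'.
Because the pattern has a capturing group, `split` also inserts each captured text between the pieces.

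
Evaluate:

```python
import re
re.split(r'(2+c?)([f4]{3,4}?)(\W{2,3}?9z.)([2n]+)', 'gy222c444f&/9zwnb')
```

['gy', '222c', '444f', '&/9zw', 'n', 'b']

With a capturing group present, the delimiter's captured portion is kept in the result list.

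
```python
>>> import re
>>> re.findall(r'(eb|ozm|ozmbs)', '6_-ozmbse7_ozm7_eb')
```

The regex engine tests alternatives in the order written; an earlier branch that matches wins even if a later one would match more.
Walking the string: at [3:6] match 'ozm', group 1 = 'ozm'; at [11:14] match 'ozm', group 1 = 'ozm'; at [16:18] match 'eb', group 1 = 'eb'.
One capturing group, so `findall` returns just the captured substring from each match — 3 in all.

['ozm', 'ozm', 'eb']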